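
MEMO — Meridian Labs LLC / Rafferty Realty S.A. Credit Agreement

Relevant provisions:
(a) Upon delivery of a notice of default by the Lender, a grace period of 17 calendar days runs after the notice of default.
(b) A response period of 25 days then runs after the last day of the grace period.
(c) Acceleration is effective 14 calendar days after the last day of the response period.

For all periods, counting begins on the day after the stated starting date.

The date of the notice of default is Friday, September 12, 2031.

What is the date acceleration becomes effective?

November 7, 2031

The last day of the grace period: 17 calendar days after September 12, 2031 is September 29, 2031.
The last day of the response period: September 29, 2031 + 25 days = October 24, 2031.
The date acceleration becomes effective: 14 calendar days after October 24, 2031 is November 7, 2031.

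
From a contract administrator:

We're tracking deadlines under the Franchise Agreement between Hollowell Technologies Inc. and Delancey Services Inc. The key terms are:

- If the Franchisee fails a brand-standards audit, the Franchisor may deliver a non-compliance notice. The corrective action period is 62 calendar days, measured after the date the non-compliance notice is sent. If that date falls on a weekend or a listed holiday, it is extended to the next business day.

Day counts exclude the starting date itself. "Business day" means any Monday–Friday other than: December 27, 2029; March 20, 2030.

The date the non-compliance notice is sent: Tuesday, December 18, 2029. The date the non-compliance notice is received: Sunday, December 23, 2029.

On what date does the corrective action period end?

February 18, 2030

The last day of the corrective action period: December 18, 2029 + 62 days = February 18, 2030. February 18, 2030 is a Monday and is not a listed holiday, so no roll-forward applies.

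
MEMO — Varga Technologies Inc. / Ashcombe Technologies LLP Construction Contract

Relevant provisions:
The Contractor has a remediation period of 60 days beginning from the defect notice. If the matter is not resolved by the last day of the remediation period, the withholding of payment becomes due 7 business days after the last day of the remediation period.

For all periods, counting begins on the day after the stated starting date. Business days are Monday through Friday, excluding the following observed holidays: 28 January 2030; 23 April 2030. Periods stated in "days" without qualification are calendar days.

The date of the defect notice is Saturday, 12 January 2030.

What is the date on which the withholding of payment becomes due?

The last day of the remediation period: 60 calendar days after 12 January 2030 is 13 March 2030.
From Wednesday, 13 March 2030, 7 business days (Mar 14, Mar 15, Mar 18, Mar 19, Mar 20, Mar 21, Mar 22, skipping weekends) brings us to Friday, 22 March 2030, which is the date on which the withholding of payment becomes due.

22 March 2030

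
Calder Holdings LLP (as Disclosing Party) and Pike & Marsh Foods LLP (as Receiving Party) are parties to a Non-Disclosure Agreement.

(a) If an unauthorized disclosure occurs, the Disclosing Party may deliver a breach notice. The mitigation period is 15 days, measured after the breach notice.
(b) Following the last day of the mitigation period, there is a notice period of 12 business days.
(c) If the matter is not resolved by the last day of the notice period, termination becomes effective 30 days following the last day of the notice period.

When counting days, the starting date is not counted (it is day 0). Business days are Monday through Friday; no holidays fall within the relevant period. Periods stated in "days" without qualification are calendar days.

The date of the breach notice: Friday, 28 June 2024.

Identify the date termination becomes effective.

29 August 2024

Adding 15 calendar days to 28 June 2024 gives 13 July 2024, which is the last day of the mitigation period.
From Saturday, 13 July 2024, 12 business days (Jul 15, Jul 16, Jul 17, Jul 18, …, Jul 26, Jul 29, Jul 30, skipping weekends) brings us to Tuesday, 30 July 2024, which is the last day of the notice period.
The date termination becomes effective: 30 calendar days after 30 July 2024 is 29 August 2024.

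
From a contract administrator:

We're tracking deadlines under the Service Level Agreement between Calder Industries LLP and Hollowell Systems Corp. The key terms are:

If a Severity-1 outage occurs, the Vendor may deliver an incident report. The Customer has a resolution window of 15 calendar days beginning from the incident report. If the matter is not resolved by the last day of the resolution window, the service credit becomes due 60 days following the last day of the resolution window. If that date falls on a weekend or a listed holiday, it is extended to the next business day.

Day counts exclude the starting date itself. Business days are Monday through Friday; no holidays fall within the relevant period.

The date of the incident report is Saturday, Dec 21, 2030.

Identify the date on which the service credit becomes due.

The last day of the resolution window: 15 calendar days after Dec 21, 2030 is Jan 5, 2031.
The date on which the service credit becomes due: 60 calendar days after Jan 5, 2031 is Mar 6, 2031. Mar 6, 2031 is a Thursday, so no roll-forward applies.

Mar 6, 2031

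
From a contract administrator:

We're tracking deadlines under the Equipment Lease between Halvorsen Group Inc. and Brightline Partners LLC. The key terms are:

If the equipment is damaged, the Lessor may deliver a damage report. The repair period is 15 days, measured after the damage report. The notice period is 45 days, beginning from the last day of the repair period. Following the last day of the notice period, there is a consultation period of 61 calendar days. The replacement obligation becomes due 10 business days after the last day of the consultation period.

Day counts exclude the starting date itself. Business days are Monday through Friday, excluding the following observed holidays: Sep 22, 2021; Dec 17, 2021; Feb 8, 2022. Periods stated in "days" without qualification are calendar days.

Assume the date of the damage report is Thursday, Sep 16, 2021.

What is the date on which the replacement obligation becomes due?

The last day of the repair period: 15 calendar days after Sep 16, 2021 is Oct 1, 2021.
The last day of the notice period: Oct 1, 2021 + 45 days = Nov 15, 2021.
The last day of the consultation period: 61 calendar days after Nov 15, 2021 is Jan 15, 2022.
The date on which the replacement obligation becomes due: counting 10 business days from Saturday, Jan 15, 2022 (Jan 17, Jan 18, Jan 19, Jan 20, Jan 21, Jan 24, Jan 25, Jan 26, Jan 27, Jan 28, skipping weekends) reaches Friday, Jan 28, 2022.

Jan 28, 2022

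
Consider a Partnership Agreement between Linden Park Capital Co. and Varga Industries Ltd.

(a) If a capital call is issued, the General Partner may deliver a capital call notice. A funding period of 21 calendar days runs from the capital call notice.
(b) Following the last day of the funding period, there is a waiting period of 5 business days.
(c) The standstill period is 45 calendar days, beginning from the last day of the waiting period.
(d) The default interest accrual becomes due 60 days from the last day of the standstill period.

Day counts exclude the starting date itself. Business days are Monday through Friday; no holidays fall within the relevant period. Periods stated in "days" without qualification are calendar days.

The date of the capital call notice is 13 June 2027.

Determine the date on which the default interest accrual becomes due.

22 October 2027

The last day of the funding period: 13 June 2027 + 21 days = 4 July 2027.
The last day of the waiting period: counting 5 business days from Sunday, 4 July 2027 (Jul 5, Jul 6, Jul 7, Jul 8, Jul 9, skipping weekends) reaches Friday, 9 July 2027.
Adding 45 calendar days to 9 July 2027 gives 23 August 2027, which is the last day of the standstill period.
The date on which the default interest accrual becomes due: 60 calendar days after 23 August 2027 is 22 October 2027.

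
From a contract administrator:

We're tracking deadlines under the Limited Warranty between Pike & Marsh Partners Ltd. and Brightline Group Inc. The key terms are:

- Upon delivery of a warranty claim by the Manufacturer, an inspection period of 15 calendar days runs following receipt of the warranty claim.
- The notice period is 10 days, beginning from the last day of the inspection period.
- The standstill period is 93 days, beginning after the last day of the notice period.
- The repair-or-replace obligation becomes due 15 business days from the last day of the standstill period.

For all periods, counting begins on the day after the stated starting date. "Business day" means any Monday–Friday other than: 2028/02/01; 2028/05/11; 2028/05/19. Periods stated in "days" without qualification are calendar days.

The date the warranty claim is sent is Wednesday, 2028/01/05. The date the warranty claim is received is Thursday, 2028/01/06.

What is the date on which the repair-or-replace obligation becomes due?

2028/05/26

Adding 15 calendar days to 2028/01/06 gives 2028/01/21, which is the last day of the inspection period.
Adding 10 calendar days to 2028/01/21 gives 2028/01/31, which is the last day of the notice period.
The last day of the standstill period: 2028/01/31 + 93 days = 2028/05/03.
The date on which the repair-or-replace obligation becomes due: 15 business days after Wednesday, 2028/05/03, skipping weekends and the listed holidays on May 11, May 19 — May 4, May 5, May 8, May 9, …, May 24, May 25, May 26 — lands on Friday, 2028/05/26.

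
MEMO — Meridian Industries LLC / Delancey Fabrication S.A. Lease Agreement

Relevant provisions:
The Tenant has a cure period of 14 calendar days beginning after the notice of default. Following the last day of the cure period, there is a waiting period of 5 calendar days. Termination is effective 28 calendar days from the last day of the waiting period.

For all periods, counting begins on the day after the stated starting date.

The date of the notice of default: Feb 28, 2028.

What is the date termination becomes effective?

Apr 15, 2028

The last day of the cure period: 14 calendar days after Feb 28, 2028 is Mar 13, 2028.
The last day of the waiting period: 5 calendar days after Mar 13, 2028 is Mar 18, 2028.
Adding 28 calendar days to Mar 18, 2028 gives Apr 15, 2028, which is the date termination becomes effective.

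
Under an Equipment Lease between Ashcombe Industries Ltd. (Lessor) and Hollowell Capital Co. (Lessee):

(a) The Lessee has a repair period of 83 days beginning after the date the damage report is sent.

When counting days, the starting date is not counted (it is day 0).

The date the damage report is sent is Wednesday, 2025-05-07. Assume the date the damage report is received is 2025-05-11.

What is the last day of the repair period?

Adding 83 calendar days to 2025-05-07 gives 2025-07-29, which is the last day of the repair period.

2025-07-29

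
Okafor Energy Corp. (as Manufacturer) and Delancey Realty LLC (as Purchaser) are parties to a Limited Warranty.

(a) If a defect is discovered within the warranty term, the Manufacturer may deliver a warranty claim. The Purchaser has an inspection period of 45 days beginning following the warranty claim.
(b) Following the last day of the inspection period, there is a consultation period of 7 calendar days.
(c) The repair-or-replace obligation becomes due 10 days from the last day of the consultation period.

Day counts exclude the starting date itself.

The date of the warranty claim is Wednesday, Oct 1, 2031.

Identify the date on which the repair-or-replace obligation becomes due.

Dec 2, 2031

The last day of the inspection period: 45 calendar days after Oct 1, 2031 is Nov 15, 2031.
The last day of the consultation period: Nov 15, 2031 + 7 days = Nov 22, 2031.
The date on which the repair-or-replace obligation becomes due: Nov 22, 2031 + 10 days = Dec 2, 2031.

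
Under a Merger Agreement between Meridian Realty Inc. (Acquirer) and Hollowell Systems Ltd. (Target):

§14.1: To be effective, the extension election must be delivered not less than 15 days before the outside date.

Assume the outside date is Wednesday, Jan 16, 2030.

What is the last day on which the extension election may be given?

Jan 1, 2030

Counting back 15 calendar days from Jan 16, 2030 gives Jan 1, 2030.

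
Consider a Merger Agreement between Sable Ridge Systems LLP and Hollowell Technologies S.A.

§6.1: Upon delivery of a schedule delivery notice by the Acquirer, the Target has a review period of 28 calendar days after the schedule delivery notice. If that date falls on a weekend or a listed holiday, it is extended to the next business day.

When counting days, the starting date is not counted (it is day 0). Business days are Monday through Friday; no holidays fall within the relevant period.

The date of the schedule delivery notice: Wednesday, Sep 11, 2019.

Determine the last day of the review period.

Oct 9, 2019

Adding 28 calendar days to Sep 11, 2019 gives Oct 9, 2019, which is the last day of the review period. Oct 9, 2019 is a Wednesday, so no roll-forward applies.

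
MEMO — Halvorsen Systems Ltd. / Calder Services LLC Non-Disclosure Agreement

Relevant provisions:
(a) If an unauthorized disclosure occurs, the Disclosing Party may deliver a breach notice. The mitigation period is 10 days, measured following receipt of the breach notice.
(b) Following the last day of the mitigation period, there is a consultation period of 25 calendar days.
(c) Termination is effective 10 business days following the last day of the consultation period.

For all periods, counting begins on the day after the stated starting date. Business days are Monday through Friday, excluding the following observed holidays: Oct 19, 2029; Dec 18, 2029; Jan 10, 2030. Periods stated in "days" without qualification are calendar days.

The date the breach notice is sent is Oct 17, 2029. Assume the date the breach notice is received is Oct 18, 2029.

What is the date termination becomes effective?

Dec 6, 2029

The last day of the mitigation period: Oct 18, 2029 + 10 days = Oct 28, 2029.
The last day of the consultation period: 25 calendar days after Oct 28, 2029 is Nov 22, 2029.
From Thursday, Nov 22, 2029, 10 business days (Nov 23, Nov 26, Nov 27, Nov 28, Nov 29, Nov 30, Dec 3, Dec 4, Dec 5, Dec 6, skipping weekends) brings us to Thursday, Dec 6, 2029, which is the date termination becomes effective.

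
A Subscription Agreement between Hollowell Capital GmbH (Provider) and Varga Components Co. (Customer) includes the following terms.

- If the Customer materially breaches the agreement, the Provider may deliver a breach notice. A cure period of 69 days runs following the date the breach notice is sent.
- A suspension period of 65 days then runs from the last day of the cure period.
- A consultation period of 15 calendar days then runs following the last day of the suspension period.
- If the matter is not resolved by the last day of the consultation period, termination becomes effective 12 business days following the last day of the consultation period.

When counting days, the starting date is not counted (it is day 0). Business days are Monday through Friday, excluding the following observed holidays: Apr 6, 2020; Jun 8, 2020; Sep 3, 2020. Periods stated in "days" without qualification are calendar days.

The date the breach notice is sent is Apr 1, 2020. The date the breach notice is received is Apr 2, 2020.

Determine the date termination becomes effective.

Sep 16, 2020

The last day of the cure period: 69 calendar days after Apr 1, 2020 is Jun 9, 2020.
Adding 65 calendar days to Jun 9, 2020 gives Aug 13, 2020, which is the last day of the suspension period.
The last day of the consultation period: Aug 13, 2020 + 15 days = Aug 28, 2020.
The date termination becomes effective: 12 business days after Friday, Aug 28, 2020, skipping weekends and the listed holiday on Sep 3 — Aug 31, Sep 1, Sep 2, Sep 4, …, Sep 14, Sep 15, Sep 16 — lands on Wednesday, Sep 16, 2020.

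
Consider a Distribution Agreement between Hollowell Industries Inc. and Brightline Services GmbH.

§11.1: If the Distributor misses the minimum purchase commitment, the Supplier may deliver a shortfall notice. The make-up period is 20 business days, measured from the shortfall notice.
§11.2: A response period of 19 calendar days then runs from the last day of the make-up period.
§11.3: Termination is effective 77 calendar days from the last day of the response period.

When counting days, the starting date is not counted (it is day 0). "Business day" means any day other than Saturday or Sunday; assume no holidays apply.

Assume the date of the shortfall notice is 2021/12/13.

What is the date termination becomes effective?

The last day of the make-up period: 20 business days after Monday, 2021/12/13, skipping weekends — Dec 14, Dec 15, Dec 16, Dec 17, …, Jan 6, Jan 7, Jan 10 — lands on Monday, 2022/01/10.
The last day of the response period: 19 calendar days after 2022/01/10 is 2022/01/29.
The date termination becomes effective: 2022/01/29 + 77 days = 2022/04/16.

2022/04/16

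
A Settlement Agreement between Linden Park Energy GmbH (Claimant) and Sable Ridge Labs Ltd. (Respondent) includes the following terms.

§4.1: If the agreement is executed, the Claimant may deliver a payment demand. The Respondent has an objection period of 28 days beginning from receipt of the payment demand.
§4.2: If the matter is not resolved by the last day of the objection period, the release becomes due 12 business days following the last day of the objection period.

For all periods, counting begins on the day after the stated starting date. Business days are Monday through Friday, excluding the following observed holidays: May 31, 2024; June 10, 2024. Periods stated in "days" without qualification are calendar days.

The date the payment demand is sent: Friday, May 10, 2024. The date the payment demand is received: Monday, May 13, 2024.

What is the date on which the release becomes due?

Adding 28 calendar days to May 13, 2024 gives June 10, 2024, which is the last day of the objection period.
From Monday, June 10, 2024, 12 business days (Jun 11, Jun 12, Jun 13, Jun 14, …, Jun 24, Jun 25, Jun 26, skipping weekends) brings us to Wednesday, June 26, 2024, which is the date on which the release becomes due.

June 26, 2024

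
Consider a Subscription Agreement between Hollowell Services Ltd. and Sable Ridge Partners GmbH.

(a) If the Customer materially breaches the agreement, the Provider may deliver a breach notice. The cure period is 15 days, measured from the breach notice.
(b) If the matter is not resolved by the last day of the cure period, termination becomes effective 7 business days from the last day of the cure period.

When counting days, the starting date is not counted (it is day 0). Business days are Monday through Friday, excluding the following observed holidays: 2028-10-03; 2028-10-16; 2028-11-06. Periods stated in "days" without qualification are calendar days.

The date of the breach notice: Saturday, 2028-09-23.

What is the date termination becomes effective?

2028-10-18

Adding 15 calendar days to 2028-09-23 gives 2028-10-08, which is the last day of the cure period.
From Sunday, 2028-10-08, 7 business days (Oct 9, Oct 10, Oct 11, Oct 12, Oct 13, Oct 17, Oct 18, skipping weekends and the listed holiday on Oct 16) brings us to Wednesday, 2028-10-18, which is the date termination becomes effective.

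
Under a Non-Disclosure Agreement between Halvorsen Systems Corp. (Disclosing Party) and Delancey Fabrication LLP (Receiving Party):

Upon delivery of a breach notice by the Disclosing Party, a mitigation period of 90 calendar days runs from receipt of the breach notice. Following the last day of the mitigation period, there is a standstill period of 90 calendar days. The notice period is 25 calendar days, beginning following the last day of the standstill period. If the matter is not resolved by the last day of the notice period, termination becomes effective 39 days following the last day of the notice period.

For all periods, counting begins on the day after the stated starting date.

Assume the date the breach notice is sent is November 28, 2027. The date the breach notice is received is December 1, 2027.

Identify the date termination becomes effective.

The last day of the mitigation period: 90 calendar days after December 1, 2027 is February 29, 2028.
Adding 90 calendar days to February 29, 2028 gives May 29, 2028, which is the last day of the standstill period.
The last day of the notice period: May 29, 2028 + 25 days = June 23, 2028.
The date termination becomes effective: June 23, 2028 + 39 days = August 1, 2028.

August 1, 2028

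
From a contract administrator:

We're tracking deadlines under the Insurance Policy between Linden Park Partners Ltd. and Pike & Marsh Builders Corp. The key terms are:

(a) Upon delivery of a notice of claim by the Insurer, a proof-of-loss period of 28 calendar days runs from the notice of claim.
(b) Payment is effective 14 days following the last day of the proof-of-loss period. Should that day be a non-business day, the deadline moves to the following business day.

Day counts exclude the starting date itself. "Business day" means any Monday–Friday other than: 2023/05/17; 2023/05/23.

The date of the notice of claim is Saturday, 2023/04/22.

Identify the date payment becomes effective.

2023/06/05

Adding 28 calendar days to 2023/04/22 gives 2023/05/20, which is the last day of the proof-of-loss period.
The date payment becomes effective: 14 calendar days after 2023/05/20 is 2023/06/03. That falls on a Saturday, so it rolls to the next business day, Monday, 2023/06/05.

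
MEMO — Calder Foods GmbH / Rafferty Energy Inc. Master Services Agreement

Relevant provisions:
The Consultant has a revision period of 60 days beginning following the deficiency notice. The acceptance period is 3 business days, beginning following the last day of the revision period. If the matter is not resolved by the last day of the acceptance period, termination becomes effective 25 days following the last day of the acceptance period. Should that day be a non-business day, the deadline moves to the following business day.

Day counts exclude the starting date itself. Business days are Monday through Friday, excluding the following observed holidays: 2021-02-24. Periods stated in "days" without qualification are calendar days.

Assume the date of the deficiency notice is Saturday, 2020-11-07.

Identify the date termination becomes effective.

2021-02-05

Adding 60 calendar days to 2020-11-07 gives 2021-01-06, which is the last day of the revision period.
From Wednesday, 2021-01-06, 3 business days (Jan 7, Jan 8, Jan 11, skipping weekends) brings us to Monday, 2021-01-11, which is the last day of the acceptance period.
The date termination becomes effective: 25 calendar days after 2021-01-11 is 2021-02-05. 2021-02-05 is a Friday and is not a listed holiday, so no roll-forward applies.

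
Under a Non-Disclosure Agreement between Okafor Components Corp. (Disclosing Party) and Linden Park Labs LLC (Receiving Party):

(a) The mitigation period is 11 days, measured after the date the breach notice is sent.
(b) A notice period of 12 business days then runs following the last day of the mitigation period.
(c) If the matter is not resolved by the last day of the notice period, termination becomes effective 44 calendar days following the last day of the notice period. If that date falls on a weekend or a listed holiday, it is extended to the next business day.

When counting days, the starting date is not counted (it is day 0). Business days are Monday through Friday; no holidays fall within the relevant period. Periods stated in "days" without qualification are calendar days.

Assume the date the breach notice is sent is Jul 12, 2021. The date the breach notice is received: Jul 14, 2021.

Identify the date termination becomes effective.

The last day of the mitigation period: 11 calendar days after Jul 12, 2021 is Jul 23, 2021.
From Friday, Jul 23, 2021, 12 business days (Jul 26, Jul 27, Jul 28, Jul 29, …, Aug 6, Aug 9, Aug 10, skipping weekends) brings us to Tuesday, Aug 10, 2021, which is the last day of the notice period.
The date termination becomes effective: 44 calendar days after Aug 10, 2021 is Sep 23, 2021. Sep 23, 2021 is a Thursday, so no roll-forward applies.

Sep 23, 2021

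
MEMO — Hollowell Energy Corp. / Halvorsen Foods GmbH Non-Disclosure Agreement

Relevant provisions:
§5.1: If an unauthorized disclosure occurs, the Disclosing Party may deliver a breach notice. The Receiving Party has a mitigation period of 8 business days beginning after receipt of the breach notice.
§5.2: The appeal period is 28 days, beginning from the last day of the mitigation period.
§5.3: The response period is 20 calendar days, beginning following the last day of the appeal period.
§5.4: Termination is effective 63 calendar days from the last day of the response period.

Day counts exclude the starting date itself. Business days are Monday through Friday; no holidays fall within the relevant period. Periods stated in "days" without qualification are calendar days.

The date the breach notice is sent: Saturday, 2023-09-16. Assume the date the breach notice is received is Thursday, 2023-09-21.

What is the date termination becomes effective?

The last day of the mitigation period: counting 8 business days from Thursday, 2023-09-21 (Sep 22, Sep 25, Sep 26, Sep 27, Sep 28, Sep 29, Oct 2, Oct 3, skipping weekends) reaches Tuesday, 2023-10-03.
Adding 28 calendar days to 2023-10-03 gives 2023-10-31, which is the last day of the appeal period.
The last day of the response period: 20 calendar days after 2023-10-31 is 2023-11-20.
Adding 63 calendar days to 2023-11-20 gives 2024-01-22, which is the date termination becomes effective.

2024-01-22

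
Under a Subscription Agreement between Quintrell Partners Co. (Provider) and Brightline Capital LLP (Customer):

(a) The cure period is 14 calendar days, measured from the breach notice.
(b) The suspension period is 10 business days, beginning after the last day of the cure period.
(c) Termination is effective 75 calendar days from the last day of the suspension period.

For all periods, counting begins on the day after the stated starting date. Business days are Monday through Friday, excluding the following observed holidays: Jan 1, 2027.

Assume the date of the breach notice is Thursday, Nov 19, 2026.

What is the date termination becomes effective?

Adding 14 calendar days to Nov 19, 2026 gives Dec 3, 2026, which is the last day of the cure period.
The last day of the suspension period: 10 business days after Thursday, Dec 3, 2026, skipping weekends — Dec 4, Dec 7, Dec 8, Dec 9, Dec 10, Dec 11, Dec 14, Dec 15, Dec 16, Dec 17 — lands on Thursday, Dec 17, 2026.
The date termination becomes effective: 75 calendar days after Dec 17, 2026 is Mar 2, 2027.

Mar 2, 2027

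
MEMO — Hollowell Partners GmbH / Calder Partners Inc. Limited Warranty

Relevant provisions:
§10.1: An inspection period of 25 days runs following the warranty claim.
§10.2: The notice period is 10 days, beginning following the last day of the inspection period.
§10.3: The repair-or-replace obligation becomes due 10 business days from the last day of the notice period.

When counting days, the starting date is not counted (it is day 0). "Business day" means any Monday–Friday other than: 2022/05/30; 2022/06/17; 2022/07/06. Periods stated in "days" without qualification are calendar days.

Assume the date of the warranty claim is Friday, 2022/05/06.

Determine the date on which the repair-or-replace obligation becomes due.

2022/06/27

Adding 25 calendar days to 2022/05/06 gives 2022/05/31, which is the last day of the inspection period.
Adding 10 calendar days to 2022/05/31 gives 2022/06/10, which is the last day of the notice period.
The date on which the repair-or-replace obligation becomes due: 10 business days after Friday, 2022/06/10, skipping weekends and the listed holiday on Jun 17 — Jun 13, Jun 14, Jun 15, Jun 16, Jun 20, Jun 21, Jun 22, Jun 23, Jun 24, Jun 27 — lands on Monday, 2022/06/27.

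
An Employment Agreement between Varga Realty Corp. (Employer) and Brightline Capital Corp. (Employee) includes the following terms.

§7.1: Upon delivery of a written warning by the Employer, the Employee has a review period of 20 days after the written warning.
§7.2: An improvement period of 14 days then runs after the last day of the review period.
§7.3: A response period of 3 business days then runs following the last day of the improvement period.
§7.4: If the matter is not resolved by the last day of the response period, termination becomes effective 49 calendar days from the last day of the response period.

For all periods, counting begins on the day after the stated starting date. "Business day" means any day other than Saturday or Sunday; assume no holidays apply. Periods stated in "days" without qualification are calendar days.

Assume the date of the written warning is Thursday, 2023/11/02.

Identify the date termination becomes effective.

Adding 20 calendar days to 2023/11/02 gives 2023/11/22, which is the last day of the review period.
The last day of the improvement period: 2023/11/22 + 14 days = 2023/12/06.
From Wednesday, 2023/12/06, 3 business days (Dec 7, Dec 8, Dec 11, skipping weekends) brings us to Monday, 2023/12/11, which is the last day of the response period.
The date termination becomes effective: 49 calendar days after 2023/12/11 is 2024/01/29.

2024/01/29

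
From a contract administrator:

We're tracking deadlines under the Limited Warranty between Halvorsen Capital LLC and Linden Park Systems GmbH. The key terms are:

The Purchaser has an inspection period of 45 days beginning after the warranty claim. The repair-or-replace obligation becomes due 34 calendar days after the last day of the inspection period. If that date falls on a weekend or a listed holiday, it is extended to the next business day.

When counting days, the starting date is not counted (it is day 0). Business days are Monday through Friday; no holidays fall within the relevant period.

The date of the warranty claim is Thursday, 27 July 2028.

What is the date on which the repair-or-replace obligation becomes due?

16 October 2028

Adding 45 calendar days to 27 July 2028 gives 10 September 2028, which is the last day of the inspection period.
Adding 34 calendar days to 10 September 2028 gives 14 October 2028, which is the date on which the repair-or-replace obligation becomes due. That falls on a Saturday, so it rolls to the next business day, Monday, 16 October 2028.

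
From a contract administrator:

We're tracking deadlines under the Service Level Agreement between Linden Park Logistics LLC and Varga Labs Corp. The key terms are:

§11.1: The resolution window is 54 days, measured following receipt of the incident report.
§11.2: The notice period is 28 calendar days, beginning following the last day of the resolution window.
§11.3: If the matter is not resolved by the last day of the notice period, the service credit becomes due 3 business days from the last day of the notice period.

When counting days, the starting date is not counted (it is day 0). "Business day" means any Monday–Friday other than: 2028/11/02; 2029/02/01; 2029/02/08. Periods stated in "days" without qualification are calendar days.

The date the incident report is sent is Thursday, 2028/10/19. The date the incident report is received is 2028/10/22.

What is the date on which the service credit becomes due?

The last day of the resolution window: 2028/10/22 + 54 days = 2028/12/15.
The last day of the notice period: 28 calendar days after 2028/12/15 is 2029/01/12.
The date on which the service credit becomes due: 3 business days after Friday, 2029/01/12, skipping weekends — Jan 15, Jan 16, Jan 17 — lands on Wednesday, 2029/01/17.

2029/01/17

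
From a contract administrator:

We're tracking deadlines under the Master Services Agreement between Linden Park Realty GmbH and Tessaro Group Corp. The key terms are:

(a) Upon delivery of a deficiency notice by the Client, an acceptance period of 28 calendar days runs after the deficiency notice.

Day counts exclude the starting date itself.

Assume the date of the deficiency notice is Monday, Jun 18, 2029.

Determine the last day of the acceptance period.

Adding 28 calendar days to Jun 18, 2029 gives Jul 16, 2029, which is the last day of the acceptance period.

Jul 16, 2029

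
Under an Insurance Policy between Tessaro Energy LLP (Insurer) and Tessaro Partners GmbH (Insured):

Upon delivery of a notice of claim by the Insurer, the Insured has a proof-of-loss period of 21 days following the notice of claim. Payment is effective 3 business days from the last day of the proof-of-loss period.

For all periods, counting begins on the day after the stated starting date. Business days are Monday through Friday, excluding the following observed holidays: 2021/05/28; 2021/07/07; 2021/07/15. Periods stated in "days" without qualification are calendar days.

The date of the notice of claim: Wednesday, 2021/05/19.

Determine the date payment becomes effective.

The last day of the proof-of-loss period: 2021/05/19 + 21 days = 2021/06/09.
The date payment becomes effective: counting 3 business days from Wednesday, 2021/06/09 (Jun 10, Jun 11, Jun 14, skipping weekends) reaches Monday, 2021/06/14.

2021/06/14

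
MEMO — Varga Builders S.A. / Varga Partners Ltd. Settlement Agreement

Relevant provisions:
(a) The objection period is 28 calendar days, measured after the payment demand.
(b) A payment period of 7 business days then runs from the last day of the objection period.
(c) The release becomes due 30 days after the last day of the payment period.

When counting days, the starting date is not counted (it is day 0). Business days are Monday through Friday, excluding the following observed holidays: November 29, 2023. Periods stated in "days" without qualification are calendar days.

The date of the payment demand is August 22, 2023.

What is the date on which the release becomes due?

The last day of the objection period: August 22, 2023 + 28 days = September 19, 2023.
From Tuesday, September 19, 2023, 7 business days (Sep 20, Sep 21, Sep 22, Sep 25, Sep 26, Sep 27, Sep 28, skipping weekends) brings us to Thursday, September 28, 2023, which is the last day of the payment period.
Adding 30 calendar days to September 28, 2023 gives October 28, 2023, which is the date on which the release becomes due.

October 28, 2023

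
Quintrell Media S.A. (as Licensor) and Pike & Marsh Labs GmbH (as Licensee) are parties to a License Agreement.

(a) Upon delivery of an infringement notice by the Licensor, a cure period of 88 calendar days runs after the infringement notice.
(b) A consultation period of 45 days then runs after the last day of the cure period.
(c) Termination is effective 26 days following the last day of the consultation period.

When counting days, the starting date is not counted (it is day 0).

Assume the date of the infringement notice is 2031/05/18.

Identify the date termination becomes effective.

Adding 88 calendar days to 2031/05/18 gives 2031/08/14, which is the last day of the cure period.
Adding 45 calendar days to 2031/08/14 gives 2031/09/28, which is the last day of the consultation period.
The date termination becomes effective: 26 calendar days after 2031/09/28 is 2031/10/24.

2031/10/24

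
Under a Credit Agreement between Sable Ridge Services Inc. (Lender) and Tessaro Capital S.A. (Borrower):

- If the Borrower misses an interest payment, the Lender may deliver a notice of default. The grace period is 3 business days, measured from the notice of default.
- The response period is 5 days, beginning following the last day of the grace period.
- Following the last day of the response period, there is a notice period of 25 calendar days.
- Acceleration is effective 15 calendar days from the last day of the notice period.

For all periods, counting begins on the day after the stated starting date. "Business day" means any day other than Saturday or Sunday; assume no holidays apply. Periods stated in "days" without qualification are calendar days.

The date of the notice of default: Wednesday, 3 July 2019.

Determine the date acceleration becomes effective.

The last day of the grace period: 3 business days after Wednesday, 3 July 2019, skipping weekends — Jul 4, Jul 5, Jul 8 — lands on Monday, 8 July 2019.
The last day of the response period: 8 July 2019 + 5 days = 13 July 2019.
Adding 25 calendar days to 13 July 2019 gives 7 August 2019, which is the last day of the notice period.
The date acceleration becomes effective: 15 calendar days after 7 August 2019 is 22 August 2019.

22 August 2019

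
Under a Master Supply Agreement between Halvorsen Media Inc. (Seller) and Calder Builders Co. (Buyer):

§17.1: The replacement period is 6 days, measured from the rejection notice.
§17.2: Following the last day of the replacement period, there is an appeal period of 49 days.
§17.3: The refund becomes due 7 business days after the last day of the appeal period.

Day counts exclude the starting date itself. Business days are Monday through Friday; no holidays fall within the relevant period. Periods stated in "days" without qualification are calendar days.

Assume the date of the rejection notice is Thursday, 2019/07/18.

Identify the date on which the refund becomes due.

The last day of the replacement period: 2019/07/18 + 6 days = 2019/07/24.
The last day of the appeal period: 2019/07/24 + 49 days = 2019/09/11.
The date on which the refund becomes due: counting 7 business days from Wednesday, 2019/09/11 (Sep 12, Sep 13, Sep 16, Sep 17, Sep 18, Sep 19, Sep 20, skipping weekends) reaches Friday, 2019/09/20.

2019/09/20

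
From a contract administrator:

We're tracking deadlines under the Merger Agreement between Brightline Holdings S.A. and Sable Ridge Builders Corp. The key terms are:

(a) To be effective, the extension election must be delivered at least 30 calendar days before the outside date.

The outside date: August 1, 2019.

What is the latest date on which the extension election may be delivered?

July 2, 2019

August 1, 2019 minus 30 days is July 2, 2019.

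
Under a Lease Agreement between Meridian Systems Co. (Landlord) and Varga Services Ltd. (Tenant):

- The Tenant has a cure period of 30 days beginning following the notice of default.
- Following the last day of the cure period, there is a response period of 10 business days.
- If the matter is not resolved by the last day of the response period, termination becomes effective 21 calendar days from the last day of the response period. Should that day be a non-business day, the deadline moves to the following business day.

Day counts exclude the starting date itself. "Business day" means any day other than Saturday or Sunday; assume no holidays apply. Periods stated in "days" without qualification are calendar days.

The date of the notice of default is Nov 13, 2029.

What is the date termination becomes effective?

Jan 17, 2030

Adding 30 calendar days to Nov 13, 2029 gives Dec 13, 2029, which is the last day of the cure period.
The last day of the response period: counting 10 business days from Thursday, Dec 13, 2029 (Dec 14, Dec 17, Dec 18, Dec 19, Dec 20, Dec 21, Dec 24, Dec 25, Dec 26, Dec 27, skipping weekends) reaches Thursday, Dec 27, 2029.
Adding 21 calendar days to Dec 27, 2029 gives Jan 17, 2030, which is the date termination becomes effective. Jan 17, 2030 is a Thursday, so no roll-forward applies.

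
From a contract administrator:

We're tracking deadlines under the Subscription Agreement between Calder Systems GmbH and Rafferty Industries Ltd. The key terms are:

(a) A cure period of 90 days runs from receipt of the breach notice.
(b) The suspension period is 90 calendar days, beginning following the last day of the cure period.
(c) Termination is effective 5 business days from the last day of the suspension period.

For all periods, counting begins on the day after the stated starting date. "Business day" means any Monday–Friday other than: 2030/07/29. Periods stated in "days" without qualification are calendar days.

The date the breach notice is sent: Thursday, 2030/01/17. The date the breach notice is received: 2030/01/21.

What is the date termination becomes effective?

2030/07/26

The last day of the cure period: 2030/01/21 + 90 days = 2030/04/21.
Adding 90 calendar days to 2030/04/21 gives 2030/07/20, which is the last day of the suspension period.
The date termination becomes effective: 5 business days after Saturday, 2030/07/20, skipping weekends — Jul 22, Jul 23, Jul 24, Jul 25, Jul 26 — lands on Friday, 2030/07/26.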